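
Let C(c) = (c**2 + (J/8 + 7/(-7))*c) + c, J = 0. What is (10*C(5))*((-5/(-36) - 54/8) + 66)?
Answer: 133625/9 ≈ 14847.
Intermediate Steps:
C(c) = c**2 (C(c) = (c**2 + (0/8 + 7/(-7))*c) + c = (c**2 + (0*(1/8) + 7*(-1/7))*c) + c = (c**2 + (0 - 1)*c) + c = (c**2 - c) + c = c**2)
(10*C(5))*((-5/(-36) - 54/8) + 66) = (10*5**2)*((-5/(-36) - 54/8) + 66) = (10*25)*((-5*(-1/36) - 54*1/8) + 66) = 250*((5/36 - 27/4) + 66) = 250*(-119/18 + 66) = 250*(1069/18) = 133625/9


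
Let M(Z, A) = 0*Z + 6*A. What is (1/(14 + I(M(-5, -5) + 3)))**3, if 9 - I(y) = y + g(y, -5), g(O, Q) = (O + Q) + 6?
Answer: 1/438976 ≈ 2.2780e-6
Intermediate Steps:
g(O, Q) = 6 + O + Q
M(Z, A) = 6*A (M(Z, A) = 0 + 6*A = 6*A)
I(y) = 8 - 2*y (I(y) = 9 - (y + (6 + y - 5)) = 9 - (y + (1 + y)) = 9 - (1 + 2*y) = 9 + (-1 - 2*y) = 8 - 2*y)
(1/(14 + I(M(-5, -5) + 3)))**3 = (1/(14 + (8 - 2*(6*(-5) + 3))))**3 = (1/(14 + (8 - 2*(-30 + 3))))**3 = (1/(14 + (8 - 2*(-27))))**3 = (1/(14 + (8 + 54)))**3 = (1/(14 + 62))**3 = (1/76)**3 = 1/438976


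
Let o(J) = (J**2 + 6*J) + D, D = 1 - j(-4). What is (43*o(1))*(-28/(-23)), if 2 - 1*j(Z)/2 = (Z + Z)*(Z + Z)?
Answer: 158928/23 ≈ 6909.9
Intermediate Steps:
j(Z) = 4 - 8*Z**2 (j(Z) = 4 - 2*(Z + Z)*(Z + Z) = 4 - 2*2*Z*2*Z = 4 - 8*Z**2)
D = 125 (D = 1 - (4 - 8*(-4)**2) = 1 - (4 - 8*16) = 1 - (4 - 128) = 1 - 1*(-124) = 1 + 124 = 125)
o(J) = 125 + J**2 + 6*J (o(J) = (J**2 + 6*J) + 125 = 125 + J**2 + 6*J)
(43*o(1))*(-28/(-23)) = (43*(125 + 1**2 + 6*1))*(-28/(-23)) = (43*(125 + 1 + 6))*(-28*(-1/23)) = (43*132)*(28/23) = 5676*(28/23) = 158928/23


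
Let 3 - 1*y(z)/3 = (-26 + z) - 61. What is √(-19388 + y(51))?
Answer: I*√19271 ≈ 138.82*I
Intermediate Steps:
y(z) = 270 - 3*z (y(z) = 9 - 3*((-26 + z) - 61) = 9 - 3*(-87 + z) = 9 + (261 - 3*z) = 270 - 3*z)
√(-19388 + y(51)) = √(-19388 + (270 - 3*51)) = √(-19388 + (270 - 153)) = √(-19388 + 117) = √(-19271) = I*√19271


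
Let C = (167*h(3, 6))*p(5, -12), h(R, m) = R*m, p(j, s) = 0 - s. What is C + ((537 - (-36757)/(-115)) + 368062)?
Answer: 46500408/115 ≈ 4.0435e+5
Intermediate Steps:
p(j, s) = -s
C = 36072 (C = (167*(3*6))*(-1*(-12)) = (167*18)*12 = 3006*12 = 36072)
C + ((537 - (-36757)/(-115)) + 368062) = 36072 + ((537 - (-36757)/(-115)) + 368062) = 36072 + ((537 - (-36757)*(-1)/115) + 368062) = 36072 + ((537 - 59*623/115) + 368062) = 36072 + ((537 - 36757/115) + 368062) = 36072 + (24998/115 + 368062) = 36072 + 42352128/115 = 46500408/115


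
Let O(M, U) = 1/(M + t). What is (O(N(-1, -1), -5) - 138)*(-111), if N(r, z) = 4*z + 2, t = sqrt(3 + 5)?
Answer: 30525/2 - 111*sqrt(2)/2 ≈ 15184.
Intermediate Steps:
t = 2*sqrt(2) (t = sqrt(8) = 2*sqrt(2) ≈ 2.8284)
N(r, z) = 2 + 4*z
O(M, U) = 1/(M + 2*sqrt(2))
(O(N(-1, -1), -5) - 138)*(-111) = (1/((2 + 4*(-1)) + 2*sqrt(2)) - 138)*(-111) = (1/((2 - 4) + 2*sqrt(2)) - 138)*(-111) = (1/(-2 + 2*sqrt(2)) - 138)*(-111) = (-138 + 1/(-2 + 2*sqrt(2)))*(-111) = 15318 - 111/(-2 + 2*sqrt(2))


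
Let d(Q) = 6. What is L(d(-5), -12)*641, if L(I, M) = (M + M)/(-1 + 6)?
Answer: -15384/5 ≈ -3076.8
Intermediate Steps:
L(I, M) = 2*M/5 (L(I, M) = (2*M)/5 = (2*M)*(⅕) = 2*M/5)
L(d(-5), -12)*641 = ((⅖)*(-12))*641 = -24/5*641 = -15384/5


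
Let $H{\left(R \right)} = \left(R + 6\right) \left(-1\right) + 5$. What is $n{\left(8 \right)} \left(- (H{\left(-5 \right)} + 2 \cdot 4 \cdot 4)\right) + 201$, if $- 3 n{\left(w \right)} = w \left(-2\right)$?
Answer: $9$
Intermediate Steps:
$H{\left(R \right)} = -1 - R$ ($H{\left(R \right)} = \left(6 + R\right) \left(-1\right) + 5 = \left(-6 - R\right) + 5 = -1 - R$)
$n{\left(w \right)} = \frac{2 w}{3}$ ($n{\left(w \right)} = - \frac{w \left(-2\right)}{3} = - \frac{\left(-2\right) w}{3} = \frac{2 w}{3}$)
$n{\left(8 \right)} \left(- (H{\left(-5 \right)} + 2 \cdot 4 \cdot 4)\right) + 201 = \frac{2}{3} \cdot 8 \left(- (\left(-1 - -5\right) + 2 \cdot 4 \cdot 4)\right) + 201 = \frac{16 \left(- (\left(-1 + 5\right) + 8 \cdot 4)\right)}{3} + 201 = \frac{16 \left(- (4 + 32)\right)}{3} + 201 = \frac{16 \left(\left(-1\right) 36\right)}{3} + 201 = \frac{16}{3} \left(-36\right) + 201 = -192 + 201 = 9$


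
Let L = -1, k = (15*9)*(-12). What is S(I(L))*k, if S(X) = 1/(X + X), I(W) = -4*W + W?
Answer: -270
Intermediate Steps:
k = -1620 (k = 135*(-12) = -1620)
I(W) = -3*W
S(X) = 1/(2*X)
S(I(L))*k = (1/(2*((-3*(-1)))))*(-1620) = ((1/2)/3)*(-1620) = ((1/2)*(1/3))*(-1620) = (1/6)*(-1620) = -270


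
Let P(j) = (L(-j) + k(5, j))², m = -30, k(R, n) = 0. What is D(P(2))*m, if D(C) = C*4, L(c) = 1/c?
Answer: -30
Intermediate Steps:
P(j) = j⁻² (P(j) = (1/(-j) + 0)² = (-1/j + 0)² = (-1/j)² = j⁻²)
D(C) = 4*C
D(P(2))*m = (4/2²)*(-30) = (4*(¼))*(-30) = 1*(-30) = -30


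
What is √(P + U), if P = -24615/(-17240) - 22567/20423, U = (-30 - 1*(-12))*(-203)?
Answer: √4530232650088104154/35209252 ≈ 60.451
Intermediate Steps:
U = 3654 (U = (-30 + 12)*(-203) = -18*(-203) = 3654)
P = 22731413/70418504 (P = -24615*(-1/17240) - 22567*1/20423 = 4923/3448 - 22567/20423 = 22731413/70418504 ≈ 0.32280)
√(P + U) = √(22731413/70418504 + 3654) = √(257331945029/70418504) = √4530232650088104154/35209252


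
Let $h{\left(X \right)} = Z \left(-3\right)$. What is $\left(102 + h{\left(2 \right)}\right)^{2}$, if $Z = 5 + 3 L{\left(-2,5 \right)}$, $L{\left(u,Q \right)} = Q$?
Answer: $1764$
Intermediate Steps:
$Z = 20$ ($Z = 5 + 3 \cdot 5 = 5 + 15 = 20$)
$h{\left(X \right)} = -60$ ($h{\left(X \right)} = 20 \left(-3\right) = -60$)
$\left(102 + h{\left(2 \right)}\right)^{2} = \left(102 - 60\right)^{2} = 42^{2} = 1764$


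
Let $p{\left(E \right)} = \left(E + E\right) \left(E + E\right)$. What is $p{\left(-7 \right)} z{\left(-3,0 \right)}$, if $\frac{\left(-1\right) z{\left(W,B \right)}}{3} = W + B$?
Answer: $1764$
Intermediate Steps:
$z{\left(W,B \right)} = - 3 B - 3 W$ ($z{\left(W,B \right)} = - 3 \left(W + B\right) = - 3 \left(B + W\right) = - 3 B - 3 W$)
$p{\left(E \right)} = 4 E^{2}$ ($p{\left(E \right)} = 2 E 2 E = 4 E^{2}$)
$p{\left(-7 \right)} z{\left(-3,0 \right)} = 4 \left(-7\right)^{2} \left(\left(-3\right) 0 - -9\right) = 4 \cdot 49 \left(0 + 9\right) = 196 \cdot 9 = 1764$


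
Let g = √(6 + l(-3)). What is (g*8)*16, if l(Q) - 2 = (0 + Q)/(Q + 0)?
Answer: 384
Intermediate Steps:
l(Q) = 3 (l(Q) = 2 + (0 + Q)/(Q + 0) = 2 + Q/Q = 2 + 1 = 3)
g = 3 (g = √(6 + 3) = √9 = 3)
(g*8)*16 = (3*8)*16 = 24*16 = 384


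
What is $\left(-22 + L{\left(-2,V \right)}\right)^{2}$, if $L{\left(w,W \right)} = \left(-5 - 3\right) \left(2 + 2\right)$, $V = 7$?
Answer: $2916$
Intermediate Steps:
$L{\left(w,W \right)} = -32$ ($L{\left(w,W \right)} = \left(-8\right) 4 = -32$)
$\left(-22 + L{\left(-2,V \right)}\right)^{2} = \left(-22 - 32\right)^{2} = \left(-54\right)^{2} = 2916$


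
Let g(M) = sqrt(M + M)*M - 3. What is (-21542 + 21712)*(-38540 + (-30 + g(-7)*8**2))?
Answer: -6589540 - 76160*I*sqrt(14) ≈ -6.5895e+6 - 2.8496e+5*I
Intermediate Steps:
g(M) = -3 + sqrt(2)*M**(3/2) (g(M) = sqrt(2*M)*M - 3 = (sqrt(2)*sqrt(M))*M - 3 = sqrt(2)*M**(3/2) - 3 = -3 + sqrt(2)*M**(3/2))
(-21542 + 21712)*(-38540 + (-30 + g(-7)*8**2)) = (-21542 + 21712)*(-38540 + (-30 + (-3 + sqrt(2)*(-7)**(3/2))*8**2)) = 170*(-38540 + (-30 + (-3 + sqrt(2)*(-7*I*sqrt(7)))*64)) = 170*(-38540 + (-30 + (-3 - 7*I*sqrt(14))*64)) = 170*(-38540 + (-30 + (-192 - 448*I*sqrt(14)))) = 170*(-38540 + (-222 - 448*I*sqrt(14))) = 170*(-38762 - 448*I*sqrt(14)) = -6589540 - 76160*I*sqrt(14)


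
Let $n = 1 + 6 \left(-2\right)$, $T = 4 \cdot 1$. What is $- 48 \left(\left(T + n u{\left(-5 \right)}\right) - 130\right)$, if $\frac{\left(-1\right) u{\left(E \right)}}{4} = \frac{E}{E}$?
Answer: $3936$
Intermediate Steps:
$u{\left(E \right)} = -4$ ($u{\left(E \right)} = - 4 \frac{E}{E} = \left(-4\right) 1 = -4$)
$T = 4$
$n = -11$ ($n = 1 - 12 = -11$)
$- 48 \left(\left(T + n u{\left(-5 \right)}\right) - 130\right) = - 48 \left(\left(4 - -44\right) - 130\right) = - 48 \left(\left(4 + 44\right) - 130\right) = - 48 \left(48 - 130\right) = \left(-48\right) \left(-82\right) = 3936$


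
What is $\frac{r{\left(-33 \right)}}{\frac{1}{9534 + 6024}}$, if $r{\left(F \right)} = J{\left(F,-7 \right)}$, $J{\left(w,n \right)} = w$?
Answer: $-513414$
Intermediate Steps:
$r{\left(F \right)} = F$
$\frac{r{\left(-33 \right)}}{\frac{1}{9534 + 6024}} = - \frac{33}{\frac{1}{9534 + 6024}} = - \frac{33}{\frac{1}{15558}} = - 33 \frac{1}{\frac{1}{15558}} = \left(-33\right) 15558 = -513414$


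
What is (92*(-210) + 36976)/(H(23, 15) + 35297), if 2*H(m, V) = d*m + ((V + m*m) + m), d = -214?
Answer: 35312/66239 ≈ 0.53310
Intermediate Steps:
H(m, V) = V/2 + m²/2 - 213*m/2 (H(m, V) = (-214*m + ((V + m*m) + m))/2 = (-214*m + ((V + m²) + m))/2 = (-214*m + (V + m + m²))/2 = (V + m² - 213*m)/2 = V/2 + m²/2 - 213*m/2)
(92*(-210) + 36976)/(H(23, 15) + 35297) = (92*(-210) + 36976)/(((½)*15 + (½)*23² - 213/2*23) + 35297) = (-19320 + 36976)/((15/2 + (½)*529 - 4899/2) + 35297) = 17656/((15/2 + 529/2 - 4899/2) + 35297) = 17656/(-4355/2 + 35297) = 17656/(66239/2) = 17656*(2/66239) = 35312/66239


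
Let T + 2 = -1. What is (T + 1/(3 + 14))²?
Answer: 2500/289 ≈ 8.6505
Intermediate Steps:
T = -3 (T = -2 - 1 = -3)
(T + 1/(3 + 14))² = (-3 + 1/(3 + 14))² = (-3 + 1/17)² = (-50/17)² = 2500/289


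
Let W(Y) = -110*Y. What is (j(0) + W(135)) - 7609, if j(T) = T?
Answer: -22459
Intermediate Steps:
(j(0) + W(135)) - 7609 = (0 - 110*135) - 7609 = (0 - 14850) - 7609 = -14850 - 7609 = -22459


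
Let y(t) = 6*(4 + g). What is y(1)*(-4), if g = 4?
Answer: -192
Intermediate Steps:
y(t) = 48 (y(t) = 6*(4 + 4) = 6*8 = 48)
y(1)*(-4) = 48*(-4) = -192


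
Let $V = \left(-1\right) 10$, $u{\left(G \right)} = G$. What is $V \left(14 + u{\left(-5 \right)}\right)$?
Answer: $-90$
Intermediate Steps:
$V = -10$
$V \left(14 + u{\left(-5 \right)}\right) = - 10 \left(14 - 5\right) = \left(-10\right) 9 = -90$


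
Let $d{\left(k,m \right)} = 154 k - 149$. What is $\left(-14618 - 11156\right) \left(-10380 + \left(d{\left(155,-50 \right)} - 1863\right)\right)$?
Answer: $-295833972$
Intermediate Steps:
$d{\left(k,m \right)} = -149 + 154 k$
$\left(-14618 - 11156\right) \left(-10380 + \left(d{\left(155,-50 \right)} - 1863\right)\right) = \left(-14618 - 11156\right) \left(-10380 + \left(\left(-149 + 154 \cdot 155\right) - 1863\right)\right) = - 25774 \left(-10380 + \left(\left(-149 + 23870\right) - 1863\right)\right) = - 25774 \left(-10380 + \left(23721 - 1863\right)\right) = - 25774 \left(-10380 + 21858\right) = \left(-25774\right) 11478 = -295833972$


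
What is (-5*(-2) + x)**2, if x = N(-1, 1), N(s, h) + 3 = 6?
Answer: 169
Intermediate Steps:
N(s, h) = 3 (N(s, h) = -3 + 6 = 3)
x = 3
(-5*(-2) + x)**2 = (-5*(-2) + 3)**2 = (10 + 3)**2 = 13**2 = 169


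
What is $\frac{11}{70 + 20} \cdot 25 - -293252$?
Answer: $\frac{5278591}{18} \approx 2.9326 \cdot 10^{5}$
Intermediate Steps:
$\frac{11}{70 + 20} \cdot 25 - -293252 = \frac{11}{90} \cdot 25 + 293252 = \frac{55}{18} + 293252 = \frac{5278591}{18}$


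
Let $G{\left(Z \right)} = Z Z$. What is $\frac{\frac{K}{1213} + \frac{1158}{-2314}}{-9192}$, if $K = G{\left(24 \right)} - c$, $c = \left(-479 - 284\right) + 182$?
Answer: $- \frac{318161}{6450214836} \approx -4.9326 \cdot 10^{-5}$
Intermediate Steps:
$G{\left(Z \right)} = Z^{2}$
$c = -581$ ($c = -763 + 182 = -581$)
$K = 1157$ ($K = 24^{2} - -581 = 576 + 581 = 1157$)
$\frac{\frac{K}{1213} + \frac{1158}{-2314}}{-9192} = \frac{\frac{1157}{1213} + \frac{1158}{-2314}}{-9192} = \left(1157 \cdot \frac{1}{1213} + 1158 \left(- \frac{1}{2314}\right)\right) \left(- \frac{1}{9192}\right) = \left(\frac{1157}{1213} - \frac{579}{1157}\right) \left(- \frac{1}{9192}\right) = \frac{636322}{1403441} \left(- \frac{1}{9192}\right) = - \frac{318161}{6450214836}$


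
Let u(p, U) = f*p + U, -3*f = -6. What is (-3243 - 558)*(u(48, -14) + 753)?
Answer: -3173835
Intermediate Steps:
f = 2 (f = -1/3*(-6) = 2)
u(p, U) = U + 2*p (u(p, U) = 2*p + U = U + 2*p)
(-3243 - 558)*(u(48, -14) + 753) = (-3243 - 558)*((-14 + 2*48) + 753) = -3801*((-14 + 96) + 753) = -3801*(82 + 753) = -3801*835 = -3173835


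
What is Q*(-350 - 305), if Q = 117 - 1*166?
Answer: 32095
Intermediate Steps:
Q = -49 (Q = 117 - 166 = -49)
Q*(-350 - 305) = -49*(-350 - 305) = -49*(-655) = 32095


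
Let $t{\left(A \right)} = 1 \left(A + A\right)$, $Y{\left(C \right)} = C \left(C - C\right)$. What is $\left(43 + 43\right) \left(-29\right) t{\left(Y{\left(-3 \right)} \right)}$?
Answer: $0$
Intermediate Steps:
$Y{\left(C \right)} = 0$ ($Y{\left(C \right)} = C 0 = 0$)
$t{\left(A \right)} = 2 A$ ($t{\left(A \right)} = 1 \cdot 2 A = 2 A$)
$\left(43 + 43\right) \left(-29\right) t{\left(Y{\left(-3 \right)} \right)} = \left(43 + 43\right) \left(-29\right) 2 \cdot 0 = 86 \left(-29\right) 0 = \left(-2494\right) 0 = 0$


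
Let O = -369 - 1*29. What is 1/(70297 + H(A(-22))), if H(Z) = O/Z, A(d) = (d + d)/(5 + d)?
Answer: 22/1543151 ≈ 1.4257e-5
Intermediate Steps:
A(d) = 2*d/(5 + d) (A(d) = (2*d)/(5 + d) = 2*d/(5 + d))
O = -398 (O = -369 - 29 = -398)
H(Z) = -398/Z
1/(70297 + H(A(-22))) = 1/(70297 - 398/(2*(-22)/(5 - 22))) = 1/(70297 - 398/(2*(-22)/(-17))) = 1/(70297 - 398/(2*(-22)*(-1/17))) = 1/(70297 - 398/44/17) = 1/(70297 - 398*17/44) = 1/(70297 - 3383/22) = 1/(1543151/22) = 22/1543151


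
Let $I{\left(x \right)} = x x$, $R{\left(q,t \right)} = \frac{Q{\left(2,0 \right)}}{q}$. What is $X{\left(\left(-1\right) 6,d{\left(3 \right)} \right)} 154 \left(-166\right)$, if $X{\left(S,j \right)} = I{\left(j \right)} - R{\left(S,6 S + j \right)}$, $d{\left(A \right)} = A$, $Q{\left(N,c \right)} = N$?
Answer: $- \frac{715792}{3} \approx -2.386 \cdot 10^{5}$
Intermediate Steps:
$R{\left(q,t \right)} = \frac{2}{q}$
$I{\left(x \right)} = x^{2}$
$X{\left(S,j \right)} = j^{2} - \frac{2}{S}$
$X{\left(\left(-1\right) 6,d{\left(3 \right)} \right)} 154 \left(-166\right) = \left(3^{2} - \frac{2}{\left(-1\right) 6}\right) 154 \left(-166\right) = \left(9 - \frac{2}{-6}\right) 154 \left(-166\right) = \left(9 - - \frac{1}{3}\right) 154 \left(-166\right) = \left(9 + \frac{1}{3}\right) 154 \left(-166\right) = \frac{28}{3} \cdot 154 \left(-166\right) = \frac{4312}{3} \left(-166\right) = - \frac{715792}{3}$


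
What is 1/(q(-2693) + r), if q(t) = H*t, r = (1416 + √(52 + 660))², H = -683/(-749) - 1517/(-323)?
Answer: 19418490785586935/38599994072896922511558 - 27625533811288*√178/19299997036448461255779 ≈ 4.8397e-7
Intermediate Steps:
H = 1356842/241927 (H = -683*(-1/749) - 1517*(-1/323) = 683/749 + 1517/323 = 1356842/241927 ≈ 5.6085)
r = (1416 + 2*√178)² (r = (1416 + √712)² = (1416 + 2*√178)² ≈ 2.0813e+6)
q(t) = 1356842*t/241927
1/(q(-2693) + r) = 1/((1356842/241927)*(-2693) + (2005768 + 5664*√178)) = 1/(-3653975506/241927 + (2005768 + 5664*√178)) = 1/(481595459430/241927 + 5664*√178)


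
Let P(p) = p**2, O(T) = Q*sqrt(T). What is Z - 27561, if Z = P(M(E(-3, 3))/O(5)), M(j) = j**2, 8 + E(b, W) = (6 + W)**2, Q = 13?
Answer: 5109196/845 ≈ 6046.4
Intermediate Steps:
E(b, W) = -8 + (6 + W)**2
O(T) = 13*sqrt(T)
Z = 28398241/845 (Z = ((-8 + (6 + 3)**2)**2/((13*sqrt(5))))**2 = ((-8 + 9**2)**2*(sqrt(5)/65))**2 = ((-8 + 81)**2*(sqrt(5)/65))**2 = (73**2*(sqrt(5)/65))**2 = (5329*(sqrt(5)/65))**2 = (5329*sqrt(5)/65)**2 = 28398241/845 ≈ 33607.)
Z - 27561 = 28398241/845 - 27561 = 5109196/845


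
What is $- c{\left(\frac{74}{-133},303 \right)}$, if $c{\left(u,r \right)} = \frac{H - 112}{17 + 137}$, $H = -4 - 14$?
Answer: $\frac{65}{77} \approx 0.84416$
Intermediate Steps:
$H = -18$ ($H = -4 - 14 = -18$)
$c{\left(u,r \right)} = - \frac{65}{77}$ ($c{\left(u,r \right)} = \frac{-18 - 112}{17 + 137} = - \frac{130}{154} = \left(-130\right) \frac{1}{154} = - \frac{65}{77}$)
$- c{\left(\frac{74}{-133},303 \right)} = \left(-1\right) \left(- \frac{65}{77}\right) = \frac{65}{77}$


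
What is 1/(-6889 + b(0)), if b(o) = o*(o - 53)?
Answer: -1/6889 ≈ -0.00014516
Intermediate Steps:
b(o) = o*(-53 + o)
1/(-6889 + b(0)) = 1/(-6889 + 0*(-53 + 0)) = 1/(-6889 + 0*(-53)) = 1/(-6889 + 0) = 1/(-6889) = -1/6889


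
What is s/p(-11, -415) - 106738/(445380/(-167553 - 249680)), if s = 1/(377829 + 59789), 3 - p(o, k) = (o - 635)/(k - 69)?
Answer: 151040909127393913/1510523862510 ≈ 99992.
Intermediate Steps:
p(o, k) = 3 - (-635 + o)/(-69 + k) (p(o, k) = 3 - (o - 635)/(k - 69) = 3 - (-635 + o)/(-69 + k))
s = 1/437618 ≈ 2.2851e-6
s/p(-11, -415) - 106738/(445380/(-167553 - 249680)) = 1/(437618*(((428 - 1*(-11) + 3*(-415))/(-69 - 415)))) - 106738/(445380/(-167553 - 249680)) = 1/(437618*(((428 + 11 - 1245)/(-484)))) - 106738/(445380/(-417233)) = 1/(437618*((-1/484*(-806)))) - 106738/(445380*(-1/417233)) = 1/(437618*(403/242)) - 106738/(-445380/417233) = (1/437618)*(242/403) - 106738*(-417233/445380) = 121/88180027 + 22267307977/222690 = 151040909127393913/1510523862510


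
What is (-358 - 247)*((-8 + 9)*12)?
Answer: -7260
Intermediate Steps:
(-358 - 247)*((-8 + 9)*12) = -605*12 = -7260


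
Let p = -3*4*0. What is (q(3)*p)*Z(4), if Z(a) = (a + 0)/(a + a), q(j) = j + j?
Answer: 0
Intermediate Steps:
q(j) = 2*j
p = 0 (p = -12*0 = 0)
Z(a) = ½ (Z(a) = a/((2*a)) = a*(1/(2*a)) = ½)
(q(3)*p)*Z(4) = ((2*3)*0)*(½) = (6*0)*(½) = 0*(½) = 0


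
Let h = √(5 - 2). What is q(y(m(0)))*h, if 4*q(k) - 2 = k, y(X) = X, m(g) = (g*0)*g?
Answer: √3/2 ≈ 0.86602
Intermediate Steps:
m(g) = 0 (m(g) = 0*g = 0)
q(k) = ½ + k/4
h = √3 ≈ 1.7320
q(y(m(0)))*h = (½ + (¼)*0)*√3 = (½ + 0)*√3 = √3/2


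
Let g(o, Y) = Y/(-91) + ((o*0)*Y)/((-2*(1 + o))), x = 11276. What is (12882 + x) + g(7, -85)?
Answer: 2198463/91 ≈ 24159.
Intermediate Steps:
g(o, Y) = -Y/91 (g(o, Y) = Y*(-1/91) + (0*Y)/(-2 - 2*o) = -Y/91 + 0/(-2 - 2*o) = -Y/91 + 0 = -Y/91)
(12882 + x) + g(7, -85) = (12882 + 11276) - 1/91*(-85) = 24158 + 85/91 = 2198463/91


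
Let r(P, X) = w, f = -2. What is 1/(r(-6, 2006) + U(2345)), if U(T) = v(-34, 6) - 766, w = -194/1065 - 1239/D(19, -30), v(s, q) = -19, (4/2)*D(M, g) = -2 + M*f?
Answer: -4260/3080969 ≈ -0.0013827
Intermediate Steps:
D(M, g) = -1 - M (D(M, g) = (-2 + M*(-2))/2 = (-2 - 2*M)/2 = -1 - M)
w = 263131/4260 (w = -194/1065 - 1239/(-1 - 1*19) = -194*1/1065 - 1239/(-1 - 19) = -194/1065 - 1239/(-20) = -194/1065 - 1239*(-1/20) = -194/1065 + 1239/20 = 263131/4260 ≈ 61.768)
U(T) = -785 (U(T) = -19 - 766 = -785)
r(P, X) = 263131/4260
1/(r(-6, 2006) + U(2345)) = 1/(263131/4260 - 785) = 1/(-3080969/4260) = -4260/3080969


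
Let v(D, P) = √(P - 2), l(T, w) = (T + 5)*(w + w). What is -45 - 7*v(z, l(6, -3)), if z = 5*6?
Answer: -45 - 14*I*√17 ≈ -45.0 - 57.723*I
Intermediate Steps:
l(T, w) = 2*w*(5 + T) (l(T, w) = (5 + T)*(2*w) = 2*w*(5 + T))
z = 30
v(D, P) = √(-2 + P)
-45 - 7*v(z, l(6, -3)) = -45 - 7*√(-2 + 2*(-3)*(5 + 6)) = -45 - 7*√(-2 + 2*(-3)*11) = -45 - 7*√(-2 - 66) = -45 - 14*I*√17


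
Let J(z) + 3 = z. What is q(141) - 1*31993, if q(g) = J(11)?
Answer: -31985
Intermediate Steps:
J(z) = -3 + z
q(g) = 8 (q(g) = -3 + 11 = 8)
q(141) - 1*31993 = 8 - 1*31993 = 8 - 31993 = -31985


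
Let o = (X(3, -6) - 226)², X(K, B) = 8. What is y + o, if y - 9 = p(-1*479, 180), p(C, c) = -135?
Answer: 47398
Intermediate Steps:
o = 47524 (o = (8 - 226)² = (-218)² = 47524)
y = -126 (y = 9 - 135 = -126)
y + o = -126 + 47524 = 47398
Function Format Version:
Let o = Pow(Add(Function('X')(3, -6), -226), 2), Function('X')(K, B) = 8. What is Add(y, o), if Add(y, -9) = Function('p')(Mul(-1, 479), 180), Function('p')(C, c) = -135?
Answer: 47398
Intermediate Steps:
o = 47524 (o = Pow(Add(8, -226), 2) = Pow(-218, 2) = 47524)
y = -126 (y = Add(9, -135) = -126)
Add(y, o) = Add(-126, 47524) = 47398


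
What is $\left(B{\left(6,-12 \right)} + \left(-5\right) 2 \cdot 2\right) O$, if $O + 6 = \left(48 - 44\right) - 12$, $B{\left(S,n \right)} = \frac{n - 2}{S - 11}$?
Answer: $\frac{1204}{5} \approx 240.8$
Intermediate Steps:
$B{\left(S,n \right)} = \frac{-2 + n}{-11 + S}$
$O = -14$ ($O = -6 + \left(\left(48 - 44\right) - 12\right) = -6 + \left(4 - 12\right) = -6 - 8 = -14$)
$\left(B{\left(6,-12 \right)} + \left(-5\right) 2 \cdot 2\right) O = \left(\frac{-2 - 12}{-11 + 6} + \left(-5\right) 2 \cdot 2\right) \left(-14\right) = \left(\frac{1}{-5} \left(-14\right) - 20\right) \left(-14\right) = \left(\left(- \frac{1}{5}\right) \left(-14\right) - 20\right) \left(-14\right) = \left(\frac{14}{5} - 20\right) \left(-14\right) = \left(- \frac{86}{5}\right) \left(-14\right) = \frac{1204}{5}$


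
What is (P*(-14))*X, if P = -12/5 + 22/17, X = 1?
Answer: 1316/85 ≈ 15.482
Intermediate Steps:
P = -94/85 (P = -12*⅕ + 22*(1/17) = -12/5 + 22/17 = -94/85 ≈ -1.1059)
(P*(-14))*X = -94/85*(-14)*1 = (1316/85)*1 = 1316/85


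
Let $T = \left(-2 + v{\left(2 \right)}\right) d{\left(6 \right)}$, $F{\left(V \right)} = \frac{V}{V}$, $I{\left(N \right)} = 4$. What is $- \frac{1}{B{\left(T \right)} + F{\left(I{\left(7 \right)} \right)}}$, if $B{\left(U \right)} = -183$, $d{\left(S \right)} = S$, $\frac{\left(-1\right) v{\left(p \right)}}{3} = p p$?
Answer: $\frac{1}{182} \approx 0.0054945$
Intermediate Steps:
$v{\left(p \right)} = - 3 p^{2}$ ($v{\left(p \right)} = - 3 p p = - 3 p^{2}$)
$F{\left(V \right)} = 1$
$T = -84$ ($T = \left(-2 - 3 \cdot 2^{2}\right) 6 = \left(-2 - 12\right) 6 = \left(-14\right) 6 = -84$)
$- \frac{1}{B{\left(T \right)} + F{\left(I{\left(7 \right)} \right)}} = - \frac{1}{-183 + 1} = - \frac{1}{-182} = \left(-1\right) \left(- \frac{1}{182}\right) = \frac{1}{182}$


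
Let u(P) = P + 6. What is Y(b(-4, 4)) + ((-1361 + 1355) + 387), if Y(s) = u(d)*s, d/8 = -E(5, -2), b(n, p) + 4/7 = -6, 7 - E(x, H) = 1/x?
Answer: 24467/35 ≈ 699.06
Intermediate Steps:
E(x, H) = 7 - 1/x
b(n, p) = -46/7 (b(n, p) = -4/7 - 6 = -46/7)
d = -272/5 (d = 8*(-(7 - 1/5)) = 8*(-(7 - 1*⅕)) = 8*(-(7 - ⅕)) = 8*(-1*34/5) = 8*(-34/5) = -272/5 ≈ -54.400)
u(P) = 6 + P
Y(s) = -242*s/5 (Y(s) = (6 - 272/5)*s = -242*s/5)
Y(b(-4, 4)) + ((-1361 + 1355) + 387) = -242/5*(-46/7) + ((-1361 + 1355) + 387) = 11132/35 + (-6 + 387) = 11132/35 + 381 = 24467/35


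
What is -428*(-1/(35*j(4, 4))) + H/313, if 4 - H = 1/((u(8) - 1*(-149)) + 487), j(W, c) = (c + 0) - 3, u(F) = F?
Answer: 1762509/143980 ≈ 12.241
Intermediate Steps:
j(W, c) = -3 + c (j(W, c) = c - 3 = -3 + c)
H = 2575/644 (H = 4 - 1/((8 - 1*(-149)) + 487) = 4 - 1/((8 + 149) + 487) = 4 - 1/(157 + 487) = 4 - 1/644 = 2575/644 ≈ 3.9984)
-428*(-1/(35*j(4, 4))) + H/313 = -428*(-1/(35*(-3 + 4))) + (2575/644)/313 = -428/((-35*1)) + (2575/644)*(1/313) = -428/(-35) + 2575/201572 = -428*(-1/35) + 2575/201572 = 428/35 + 2575/201572 = 1762509/143980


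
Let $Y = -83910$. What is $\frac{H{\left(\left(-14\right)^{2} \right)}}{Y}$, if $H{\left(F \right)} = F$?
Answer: $- \frac{98}{41955} \approx -0.0023358$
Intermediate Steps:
$\frac{H{\left(\left(-14\right)^{2} \right)}}{Y} = \frac{\left(-14\right)^{2}}{-83910} = 196 \left(- \frac{1}{83910}\right) = - \frac{98}{41955}$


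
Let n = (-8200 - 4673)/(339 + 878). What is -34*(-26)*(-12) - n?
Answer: -12897063/1217 ≈ -10597.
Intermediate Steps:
n = -12873/1217 ≈ -10.578
-34*(-26)*(-12) - n = -34*(-26)*(-12) - 1*(-12873/1217) = 884*(-12) + 12873/1217 = -10608 + 12873/1217 = -12897063/1217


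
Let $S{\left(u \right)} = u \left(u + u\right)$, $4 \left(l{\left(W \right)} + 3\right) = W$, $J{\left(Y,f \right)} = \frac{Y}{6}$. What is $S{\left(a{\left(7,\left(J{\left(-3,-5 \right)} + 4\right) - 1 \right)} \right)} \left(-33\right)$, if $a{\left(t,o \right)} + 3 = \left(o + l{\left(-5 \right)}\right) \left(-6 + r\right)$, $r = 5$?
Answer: $- \frac{825}{8} \approx -103.13$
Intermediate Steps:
$J{\left(Y,f \right)} = \frac{Y}{6}$ ($J{\left(Y,f \right)} = Y \frac{1}{6} = \frac{Y}{6}$)
$l{\left(W \right)} = -3 + \frac{W}{4}$
$a{\left(t,o \right)} = \frac{5}{4} - o$ ($a{\left(t,o \right)} = -3 + \left(o + \left(-3 + \frac{1}{4} \left(-5\right)\right)\right) \left(-6 + 5\right) = -3 + \left(o - \frac{17}{4}\right) \left(-1\right) = -3 + \left(- \frac{17}{4} + o\right) \left(-1\right) = -3 - \left(- \frac{17}{4} + o\right) = \frac{5}{4} - o$)
$S{\left(u \right)} = 2 u^{2}$ ($S{\left(u \right)} = u 2 u = 2 u^{2}$)
$S{\left(a{\left(7,\left(J{\left(-3,-5 \right)} + 4\right) - 1 \right)} \right)} \left(-33\right) = 2 \left(\frac{5}{4} - \left(\left(\frac{1}{6} \left(-3\right) + 4\right) - 1\right)\right)^{2} \left(-33\right) = 2 \left(\frac{5}{4} - \left(\left(- \frac{1}{2} + 4\right) - 1\right)\right)^{2} \left(-33\right) = 2 \left(\frac{5}{4} - \left(\frac{7}{2} - 1\right)\right)^{2} \left(-33\right) = 2 \left(\frac{5}{4} - \frac{5}{2}\right)^{2} \left(-33\right) = 2 \left(- \frac{5}{4}\right)^{2} \left(-33\right) = 2 \cdot \frac{25}{16} \left(-33\right) = \frac{25}{8} \left(-33\right) = - \frac{825}{8}$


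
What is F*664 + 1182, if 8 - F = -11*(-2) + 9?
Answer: -14090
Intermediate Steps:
F = -23 (F = 8 - (-11*(-2) + 9) = 8 - (22 + 9) = 8 - 1*31 = 8 - 31 = -23)
F*664 + 1182 = -23*664 + 1182 = -15272 + 1182 = -14090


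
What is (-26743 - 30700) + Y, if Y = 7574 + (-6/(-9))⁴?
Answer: -4039373/81 ≈ -49869.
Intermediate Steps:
Y = 613510/81 (Y = 7574 + (-6*(-⅑))⁴ = 7574 + (⅔)⁴ = 7574 + 16/81 = 613510/81 ≈ 7574.2)
(-26743 - 30700) + Y = (-26743 - 30700) + 613510/81 = -57443 + 613510/81 = -4039373/81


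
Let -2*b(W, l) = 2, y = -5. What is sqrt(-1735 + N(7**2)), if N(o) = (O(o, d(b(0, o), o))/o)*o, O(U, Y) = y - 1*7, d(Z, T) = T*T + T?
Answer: I*sqrt(1747) ≈ 41.797*I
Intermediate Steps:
b(W, l) = -1 (b(W, l) = -1/2*2 = -1)
d(Z, T) = T + T**2 (d(Z, T) = T**2 + T = T + T**2)
O(U, Y) = -12 (O(U, Y) = -5 - 1*7 = -5 - 7 = -12)
N(o) = -12 (N(o) = (-12/o)*o = -12)
sqrt(-1735 + N(7**2)) = sqrt(-1735 - 12) = sqrt(-1747) = I*sqrt(1747)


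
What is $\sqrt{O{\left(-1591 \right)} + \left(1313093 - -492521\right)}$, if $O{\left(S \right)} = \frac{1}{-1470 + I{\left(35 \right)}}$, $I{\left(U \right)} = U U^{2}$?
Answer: $\frac{3 \sqrt{41534137595}}{455} \approx 1343.7$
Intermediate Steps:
$I{\left(U \right)} = U^{3}$
$O{\left(S \right)} = \frac{1}{41405}$ ($O{\left(S \right)} = \frac{1}{-1470 + 35^{3}} = \frac{1}{-1470 + 42875} = \frac{1}{41405}$)
$\sqrt{O{\left(-1591 \right)} + \left(1313093 - -492521\right)} = \sqrt{\frac{1}{41405} + \left(1313093 - -492521\right)} = \sqrt{\frac{1}{41405} + \left(1313093 + 492521\right)} = \sqrt{\frac{1}{41405} + 1805614} = \sqrt{\frac{74761447671}{41405}} = \frac{3 \sqrt{41534137595}}{455}$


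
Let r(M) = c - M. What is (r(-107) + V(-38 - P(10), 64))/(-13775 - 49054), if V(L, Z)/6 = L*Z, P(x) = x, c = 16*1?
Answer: 6103/20943 ≈ 0.29141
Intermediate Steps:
c = 16
r(M) = 16 - M
V(L, Z) = 6*L*Z (V(L, Z) = 6*(L*Z) = 6*L*Z)
(r(-107) + V(-38 - P(10), 64))/(-13775 - 49054) = ((16 - 1*(-107)) + 6*(-38 - 1*10)*64)/(-13775 - 49054) = ((16 + 107) + 6*(-38 - 10)*64)/(-62829) = (123 + 6*(-48)*64)*(-1/62829) = (123 - 18432)*(-1/62829) = -18309*(-1/62829) = 6103/20943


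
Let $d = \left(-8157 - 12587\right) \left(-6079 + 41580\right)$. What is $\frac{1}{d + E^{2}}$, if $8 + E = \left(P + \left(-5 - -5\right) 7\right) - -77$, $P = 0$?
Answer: $- \frac{1}{736427983} \approx -1.3579 \cdot 10^{-9}$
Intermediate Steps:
$E = 69$ ($E = -8 + \left(\left(0 + \left(-5 - -5\right) 7\right) - -77\right) = -8 + \left(\left(0 + \left(-5 + 5\right) 7\right) + 77\right) = -8 + \left(\left(0 + 0 \cdot 7\right) + 77\right) = -8 + \left(\left(0 + 0\right) + 77\right) = -8 + \left(0 + 77\right) = -8 + 77 = 69$)
$d = -736432744$ ($d = \left(-20744\right) 35501 = -736432744$)
$\frac{1}{d + E^{2}} = \frac{1}{-736432744 + 69^{2}} = \frac{1}{-736432744 + 4761} = \frac{1}{-736427983} = - \frac{1}{736427983}$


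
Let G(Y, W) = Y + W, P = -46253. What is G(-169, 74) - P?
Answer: 46158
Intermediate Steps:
G(Y, W) = W + Y
G(-169, 74) - P = (74 - 169) - 1*(-46253) = -95 + 46253 = 46158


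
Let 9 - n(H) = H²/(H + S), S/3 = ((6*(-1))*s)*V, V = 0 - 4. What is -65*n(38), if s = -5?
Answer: -141115/161 ≈ -876.49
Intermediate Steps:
V = -4
S = -360 (S = 3*(((6*(-1))*(-5))*(-4)) = 3*(-6*(-5)*(-4)) = 3*(30*(-4)) = 3*(-120) = -360)
n(H) = 9 - H²/(-360 + H) (n(H) = 9 - H²/(H - 360) = 9 - H²/(-360 + H))
-65*n(38) = -65*(-3240 - 1*38² + 9*38)/(-360 + 38) = -65*(-3240 - 1*1444 + 342)/(-322) = -(-65)*(-3240 - 1444 + 342)/322 = -(-65)*(-4342)/322 = -65*2171/161 = -141115/161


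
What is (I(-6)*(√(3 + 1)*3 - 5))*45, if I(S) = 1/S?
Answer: -15/2 ≈ -7.5000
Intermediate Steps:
(I(-6)*(√(3 + 1)*3 - 5))*45 = ((√(3 + 1)*3 - 5)/(-6))*45 = -(√4*3 - 5)/6*45 = -(2*3 - 5)/6*45 = -(6 - 5)/6*45 = -⅙*1*45 = -⅙*45 = -15/2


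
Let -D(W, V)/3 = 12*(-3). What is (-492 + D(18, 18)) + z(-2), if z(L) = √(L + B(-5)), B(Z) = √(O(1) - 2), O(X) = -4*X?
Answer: -384 + √(-2 + I*√6) ≈ -383.24 + 1.6066*I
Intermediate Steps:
D(W, V) = 108 (D(W, V) = -36*(-3) = -3*(-36) = 108)
B(Z) = I*√6 (B(Z) = √(-4*1 - 2) = √(-4 - 2) = √(-6) = I*√6)
z(L) = √(L + I*√6)
(-492 + D(18, 18)) + z(-2) = (-492 + 108) + √(-2 + I*√6) = -384 + √(-2 + I*√6)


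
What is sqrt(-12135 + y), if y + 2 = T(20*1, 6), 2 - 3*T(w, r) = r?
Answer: I*sqrt(109245)/3 ≈ 110.17*I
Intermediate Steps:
T(w, r) = 2/3 - r/3
y = -10/3 (y = -2 + (2/3 - 1/3*6) = -2 + (2/3 - 2) = -2 - 4/3 = -10/3 ≈ -3.3333)
sqrt(-12135 + y) = sqrt(-12135 - 10/3) = sqrt(-36415/3) = I*sqrt(109245)/3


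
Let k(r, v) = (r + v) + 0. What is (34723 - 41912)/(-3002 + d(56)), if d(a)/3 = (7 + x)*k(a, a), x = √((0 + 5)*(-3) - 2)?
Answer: 2336425/1170866 + 603876*I*√17/585433 ≈ 1.9955 + 4.253*I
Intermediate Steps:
k(r, v) = r + v
x = I*√17 (x = √(5*(-3) - 2) = √(-15 - 2) = √(-17) = I*√17 ≈ 4.1231*I)
d(a) = 6*a*(7 + I*√17) (d(a) = 3*((7 + I*√17)*(a + a)) = 3*((7 + I*√17)*(2*a)) = 3*(2*a*(7 + I*√17)) = 6*a*(7 + I*√17))
(34723 - 41912)/(-3002 + d(56)) = (34723 - 41912)/(-3002 + 6*56*(7 + I*√17)) = -7189/(-3002 + (2352 + 336*I*√17)) = -7189/(-650 + 336*I*√17)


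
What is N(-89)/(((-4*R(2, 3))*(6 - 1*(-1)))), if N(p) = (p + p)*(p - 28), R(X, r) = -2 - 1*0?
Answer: 10413/28 ≈ 371.89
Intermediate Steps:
R(X, r) = -2 (R(X, r) = -2 + 0 = -2)
N(p) = 2*p*(-28 + p) (N(p) = (2*p)*(-28 + p) = 2*p*(-28 + p))
N(-89)/(((-4*R(2, 3))*(6 - 1*(-1)))) = (2*(-89)*(-28 - 89))/(((-4*(-2))*(6 - 1*(-1)))) = (2*(-89)*(-117))/((8*(6 + 1))) = 20826/((8*7)) = 20826/56 = 20826*(1/56) = 10413/28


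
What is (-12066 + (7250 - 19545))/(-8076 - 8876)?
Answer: 24361/16952 ≈ 1.4371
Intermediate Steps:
(-12066 + (7250 - 19545))/(-8076 - 8876) = (-12066 - 12295)/(-16952) = -24361*(-1/16952) = 24361/16952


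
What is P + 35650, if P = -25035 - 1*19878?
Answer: -9263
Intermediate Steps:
P = -44913 (P = -25035 - 19878 = -44913)
P + 35650 = -44913 + 35650 = -9263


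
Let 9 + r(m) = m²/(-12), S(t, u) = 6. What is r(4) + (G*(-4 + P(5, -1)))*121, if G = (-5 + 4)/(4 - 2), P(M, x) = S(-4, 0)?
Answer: -394/3 ≈ -131.33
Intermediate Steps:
P(M, x) = 6
G = -½ (G = -1/2 = -1*½ = -½ ≈ -0.50000)
r(m) = -9 - m²/12 (r(m) = -9 + m²/(-12) = -9 + m²*(-1/12) = -9 - m²/12)
r(4) + (G*(-4 + P(5, -1)))*121 = (-9 - 1/12*4²) - (-4 + 6)/2*121 = (-9 - 1/12*16) - ½*2*121 = (-9 - 4/3) - 1*121 = -31/3 - 121 = -394/3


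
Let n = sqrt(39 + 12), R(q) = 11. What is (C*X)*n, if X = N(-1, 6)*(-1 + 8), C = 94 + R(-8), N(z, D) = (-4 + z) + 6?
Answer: 735*sqrt(51) ≈ 5249.0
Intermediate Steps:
N(z, D) = 2 + z
C = 105 (C = 94 + 11 = 105)
X = 7 (X = (2 - 1)*(-1 + 8) = 1*7 = 7)
n = sqrt(51) ≈ 7.1414
(C*X)*n = (105*7)*sqrt(51) = 735*sqrt(51)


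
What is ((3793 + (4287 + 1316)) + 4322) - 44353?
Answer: -30635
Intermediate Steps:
((3793 + (4287 + 1316)) + 4322) - 44353 = ((3793 + 5603) + 4322) - 44353 = (9396 + 4322) - 44353 = 13718 - 44353 = -30635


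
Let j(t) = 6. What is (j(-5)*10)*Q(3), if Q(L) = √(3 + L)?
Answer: 60*√6 ≈ 146.97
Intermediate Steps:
(j(-5)*10)*Q(3) = (6*10)*√(3 + 3) = 60*√6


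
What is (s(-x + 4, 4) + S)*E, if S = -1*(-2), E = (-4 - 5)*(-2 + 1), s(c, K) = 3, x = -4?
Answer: 45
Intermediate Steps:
E = 9 (E = -9*(-1) = 9)
S = 2
(s(-x + 4, 4) + S)*E = (3 + 2)*9 = 5*9 = 45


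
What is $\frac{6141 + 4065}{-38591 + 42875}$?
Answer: $\frac{81}{34} \approx 2.3824$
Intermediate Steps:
$\frac{6141 + 4065}{-38591 + 42875} = \frac{10206}{4284} = 10206 \cdot \frac{1}{4284} = \frac{81}{34}$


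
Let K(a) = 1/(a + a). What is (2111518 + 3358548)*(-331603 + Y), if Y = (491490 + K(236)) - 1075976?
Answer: -1182611878147231/236 ≈ -5.0111e+12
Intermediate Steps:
K(a) = 1/(2*a)
Y = -275877391/472 (Y = (491490 + (½)/236) - 1075976 = (491490 + (½)*(1/236)) - 1075976 = (491490 + 1/472) - 1075976 = 231983281/472 - 1075976 = -275877391/472 ≈ -5.8449e+5)
(2111518 + 3358548)*(-331603 + Y) = (2111518 + 3358548)*(-331603 - 275877391/472) = 5470066*(-432394007/472) = -1182611878147231/236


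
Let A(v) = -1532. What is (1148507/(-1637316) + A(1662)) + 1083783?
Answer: 1771985729809/1637316 ≈ 1.0823e+6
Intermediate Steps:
(1148507/(-1637316) + A(1662)) + 1083783 = (1148507/(-1637316) - 1532) + 1083783 = (1148507*(-1/1637316) - 1532) + 1083783 = (-1148507/1637316 - 1532) + 1083783 = -2509516619/1637316 + 1083783 = 1771985729809/1637316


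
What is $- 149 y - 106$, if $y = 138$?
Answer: $-20668$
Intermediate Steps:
$- 149 y - 106 = \left(-149\right) 138 - 106 = -20562 - 106 = -20668$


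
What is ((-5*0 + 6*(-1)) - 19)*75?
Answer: -1875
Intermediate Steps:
((-5*0 + 6*(-1)) - 19)*75 = ((0 - 6) - 19)*75 = (-6 - 19)*75 = -25*75 = -1875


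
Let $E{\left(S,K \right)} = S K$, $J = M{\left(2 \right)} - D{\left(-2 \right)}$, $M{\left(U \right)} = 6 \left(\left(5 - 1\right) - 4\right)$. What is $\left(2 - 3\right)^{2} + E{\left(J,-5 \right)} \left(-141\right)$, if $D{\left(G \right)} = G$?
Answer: $1411$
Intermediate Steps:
$M{\left(U \right)} = 0$ ($M{\left(U \right)} = 6 \left(\left(5 - 1\right) - 4\right) = 6 \left(4 - 4\right) = 6 \cdot 0 = 0$)
$J = 2$ ($J = 0 - -2 = 0 + 2 = 2$)
$E{\left(S,K \right)} = K S$
$\left(2 - 3\right)^{2} + E{\left(J,-5 \right)} \left(-141\right) = \left(2 - 3\right)^{2} + \left(-5\right) 2 \left(-141\right) = \left(-1\right)^{2} - -1410 = 1 + 1410 = 1411$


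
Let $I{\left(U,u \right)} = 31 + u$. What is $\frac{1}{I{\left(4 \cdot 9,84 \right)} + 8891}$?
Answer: $\frac{1}{9006} \approx 0.00011104$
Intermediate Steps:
$\frac{1}{I{\left(4 \cdot 9,84 \right)} + 8891} = \frac{1}{\left(31 + 84\right) + 8891} = \frac{1}{115 + 8891} = \frac{1}{9006}$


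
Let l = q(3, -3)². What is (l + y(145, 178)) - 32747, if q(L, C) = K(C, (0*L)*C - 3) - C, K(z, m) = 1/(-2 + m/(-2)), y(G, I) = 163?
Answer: -32583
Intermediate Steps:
K(z, m) = 1/(-2 - m/2) (K(z, m) = 1/(-2 + m*(-½)) = 1/(-2 - m/2))
q(L, C) = -2 - C (q(L, C) = -2/(4 + ((0*L)*C - 3)) - C = -2/(4 + (0*C - 3)) - C = -2/(4 + (0 - 3)) - C = -2/(4 - 3) - C = -2/1 - C = -2*1 - C = -2 - C)
l = 1 (l = (-2 - 1*(-3))² = (-2 + 3)² = 1² = 1)
(l + y(145, 178)) - 32747 = (1 + 163) - 32747 = 164 - 32747 = -32583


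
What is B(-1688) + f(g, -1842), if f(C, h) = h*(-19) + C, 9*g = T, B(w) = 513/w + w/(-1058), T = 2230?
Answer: 283265469479/8036568 ≈ 35247.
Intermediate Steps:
B(w) = 513/w - w/1058 (B(w) = 513/w + w*(-1/1058) = 513/w - w/1058)
g = 2230/9 (g = (⅑)*2230 = 2230/9 ≈ 247.78)
f(C, h) = C - 19*h (f(C, h) = -19*h + C = C - 19*h)
B(-1688) + f(g, -1842) = (513/(-1688) - 1/1058*(-1688)) + (2230/9 - 19*(-1842)) = (513*(-1/1688) + 844/529) + (2230/9 + 34998) = (-513/1688 + 844/529) + 317212/9 = 1153295/892952 + 317212/9 = 283265469479/8036568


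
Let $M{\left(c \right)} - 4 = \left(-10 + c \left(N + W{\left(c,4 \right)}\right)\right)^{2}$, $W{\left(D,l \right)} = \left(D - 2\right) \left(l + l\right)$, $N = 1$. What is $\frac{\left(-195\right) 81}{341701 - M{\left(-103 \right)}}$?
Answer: $\frac{15795}{7465827952} \approx 2.1156 \cdot 10^{-6}$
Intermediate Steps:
$W{\left(D,l \right)} = 2 l \left(-2 + D\right)$ ($W{\left(D,l \right)} = \left(-2 + D\right) 2 l = 2 l \left(-2 + D\right)$)
$M{\left(c \right)} = 4 + \left(-10 + c \left(-15 + 8 c\right)\right)^{2}$ ($M{\left(c \right)} = 4 + \left(-10 + c \left(1 + 2 \cdot 4 \left(-2 + c\right)\right)\right)^{2} = 4 + \left(-10 + c \left(1 + \left(-16 + 8 c\right)\right)\right)^{2} = 4 + \left(-10 + c \left(-15 + 8 c\right)\right)^{2}$)
$\frac{\left(-195\right) 81}{341701 - M{\left(-103 \right)}} = \frac{\left(-195\right) 81}{341701 - \left(4 + \left(-10 - 103 + 8 \left(-103\right) \left(-2 - 103\right)\right)^{2}\right)} = - \frac{15795}{341701 - \left(4 + \left(-10 - 103 + 8 \left(-103\right) \left(-105\right)\right)^{2}\right)} = - \frac{15795}{341701 - \left(4 + \left(-10 - 103 + 86520\right)^{2}\right)} = - \frac{15795}{341701 - \left(4 + 86407^{2}\right)} = - \frac{15795}{341701 - \left(4 + 7466169649\right)} = - \frac{15795}{341701 - 7466169653} = - \frac{15795}{-7465827952} = \left(-15795\right) \left(- \frac{1}{7465827952}\right) = \frac{15795}{7465827952}$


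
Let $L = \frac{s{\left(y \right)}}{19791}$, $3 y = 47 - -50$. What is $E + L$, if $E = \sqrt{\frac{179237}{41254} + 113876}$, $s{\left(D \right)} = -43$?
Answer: $- \frac{43}{19791} + \frac{\sqrt{193812106395214}}{41254} \approx 337.46$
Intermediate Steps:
$y = \frac{97}{3}$ ($y = \frac{47 - -50}{3} = \frac{47 + 50}{3} = \frac{1}{3} \cdot 97 = \frac{97}{3} \approx 32.333$)
$E = \frac{\sqrt{193812106395214}}{41254}$ ($E = \sqrt{179237 \cdot \frac{1}{41254} + 113876} = \sqrt{\frac{179237}{41254} + 113876} = \sqrt{\frac{4698019741}{41254}} = \frac{\sqrt{193812106395214}}{41254} \approx 337.46$)
$L = - \frac{43}{19791} \approx -0.0021727$
$E + L = \frac{\sqrt{193812106395214}}{41254} - \frac{43}{19791} = - \frac{43}{19791} + \frac{\sqrt{193812106395214}}{41254}$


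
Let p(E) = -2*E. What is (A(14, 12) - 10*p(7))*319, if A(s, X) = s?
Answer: 49126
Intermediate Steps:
(A(14, 12) - 10*p(7))*319 = (14 - (-20)*7)*319 = (14 - 10*(-14))*319 = (14 + 140)*319 = 154*319 = 49126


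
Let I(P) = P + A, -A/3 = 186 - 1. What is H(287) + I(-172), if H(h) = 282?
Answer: -445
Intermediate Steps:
A = -555 (A = -3*(186 - 1) = -3*185 = -555)
I(P) = -555 + P (I(P) = P - 555 = -555 + P)
H(287) + I(-172) = 282 + (-555 - 172) = 282 - 727 = -445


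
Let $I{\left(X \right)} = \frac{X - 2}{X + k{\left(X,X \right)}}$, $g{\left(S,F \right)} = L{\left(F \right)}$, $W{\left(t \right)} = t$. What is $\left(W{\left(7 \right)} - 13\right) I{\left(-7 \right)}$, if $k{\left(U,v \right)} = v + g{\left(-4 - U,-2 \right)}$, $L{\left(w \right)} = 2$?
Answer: $- \frac{9}{2} \approx -4.5$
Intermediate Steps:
$g{\left(S,F \right)} = 2$
$k{\left(U,v \right)} = 2 + v$ ($k{\left(U,v \right)} = v + 2 = 2 + v$)
$I{\left(X \right)} = \frac{-2 + X}{2 + 2 X}$ ($I{\left(X \right)} = \frac{X - 2}{X + \left(2 + X\right)} = \frac{-2 + X}{2 + 2 X}$)
$\left(W{\left(7 \right)} - 13\right) I{\left(-7 \right)} = \left(7 - 13\right) \frac{-2 - 7}{2 \left(1 - 7\right)} = - 6 \cdot \frac{1}{2} \frac{1}{-6} \left(-9\right) = - 6 \cdot \frac{1}{2} \left(- \frac{1}{6}\right) \left(-9\right) = \left(-6\right) \frac{3}{4} = - \frac{9}{2}$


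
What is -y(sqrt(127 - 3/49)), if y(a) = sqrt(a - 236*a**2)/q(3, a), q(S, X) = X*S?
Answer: -1555**(3/4)*sqrt(14 - 944*sqrt(1555))/9330 ≈ -5.1198*I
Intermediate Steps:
q(S, X) = S*X
y(a) = sqrt(a - 236*a**2)/(3*a) (y(a) = sqrt(a - 236*a**2)/((3*a)) = sqrt(a - 236*a**2)*(1/(3*a)) = sqrt(a - 236*a**2)/(3*a))
-y(sqrt(127 - 3/49)) = -sqrt(sqrt(127 - 3/49)*(1 - 236*sqrt(127 - 3/49)))/(3*(sqrt(127 - 3/49))) = -sqrt(sqrt(6220/49)*(1 - 472*sqrt(1555)/7))/(3*(sqrt(6220/49))) = -sqrt((2*sqrt(1555)/7)*(1 - 472*sqrt(1555)/7))/(3*(2*sqrt(1555)/7)) = -7*sqrt(1555)/3110*sqrt((2*sqrt(1555)/7)*(1 - 472*sqrt(1555)/7))/3 = -7*sqrt(1555)/3110*sqrt(2*sqrt(1555)*(1 - 472*sqrt(1555)/7)/7)/3 = -7*sqrt(1555)/3110*sqrt(14)*1555**(1/4)*sqrt(1 - 472*sqrt(1555)/7)/7/3 = -sqrt(14)*1555**(3/4)*sqrt(1 - 472*sqrt(1555)/7)/9330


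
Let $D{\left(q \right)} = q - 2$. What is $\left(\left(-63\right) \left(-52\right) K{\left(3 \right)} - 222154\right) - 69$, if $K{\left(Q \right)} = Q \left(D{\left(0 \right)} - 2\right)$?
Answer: $-261535$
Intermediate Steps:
$D{\left(q \right)} = -2 + q$
$K{\left(Q \right)} = - 4 Q$ ($K{\left(Q \right)} = Q \left(\left(-2 + 0\right) - 2\right) = Q \left(-2 - 2\right) = Q \left(-4\right) = - 4 Q$)
$\left(\left(-63\right) \left(-52\right) K{\left(3 \right)} - 222154\right) - 69 = \left(\left(-63\right) \left(-52\right) \left(\left(-4\right) 3\right) - 222154\right) - 69 = \left(3276 \left(-12\right) - 222154\right) - 69 = \left(-39312 - 222154\right) - 69 = -261466 - 69 = -261535$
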